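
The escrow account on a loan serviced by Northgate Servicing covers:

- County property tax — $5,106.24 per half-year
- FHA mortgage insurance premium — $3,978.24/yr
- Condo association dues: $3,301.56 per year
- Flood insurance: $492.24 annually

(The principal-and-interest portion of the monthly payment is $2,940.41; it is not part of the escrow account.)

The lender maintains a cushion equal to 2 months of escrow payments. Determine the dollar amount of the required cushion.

County property tax: $5,106.24 × 2 = $10,212.48 annually
FHA mortgage insurance premium: $3,978.24 annually
Condo association dues: $3,301.56 annually
Flood insurance: $492.24 annually
Total annual escrow = $17,984.52
Base monthly escrow = $17,984.52 ÷ 12 = $1,498.71
Cushion = 2 × $1,498.71 = $2,997.42

$2,997.42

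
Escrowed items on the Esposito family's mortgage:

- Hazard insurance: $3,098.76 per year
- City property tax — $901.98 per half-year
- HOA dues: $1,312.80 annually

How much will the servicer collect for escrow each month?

Hazard insurance: $3,098.76
City property tax: $901.98 × 2 = $1,803.96
HOA dues: $1,312.80
Combined annual = $6,215.52
Base monthly escrow = $6,215.52 / 12 = $517.96

$517.96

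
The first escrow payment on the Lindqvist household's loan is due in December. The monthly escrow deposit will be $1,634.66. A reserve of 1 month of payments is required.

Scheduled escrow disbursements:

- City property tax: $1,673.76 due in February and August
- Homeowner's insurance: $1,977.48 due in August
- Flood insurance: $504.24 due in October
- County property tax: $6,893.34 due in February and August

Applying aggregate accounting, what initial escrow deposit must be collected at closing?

$6,034.40

Cushion = 1 × $1,634.66 = $1,634.66
Trial balance (start $0, +$1,634.66 each month, − disbursements):
  Dec: +$1,634.66 → $1,634.66
  Jan: +$1,634.66 → $3,269.32
  Feb: +$1,634.66 − $8,567.10 → -$3,663.12
  Mar: +$1,634.66 → -$2,028.46
  Apr: +$1,634.66 → -$393.80
  May: +$1,634.66 → $1,240.86
  Jun: +$1,634.66 → $2,875.52
  Jul: +$1,634.66 → $4,510.18
  Aug: +$1,634.66 − $10,544.58 → -$4,399.74
  Sep: +$1,634.66 → -$2,765.08
  Oct: +$1,634.66 − $504.24 → -$1,634.66
  Nov: +$1,634.66 → $0.00
Lowest trial balance = -$4,399.74 (Aug)
Initial deposit = cushion − low point = $1,634.66 − (-$4,399.74) = $6,034.40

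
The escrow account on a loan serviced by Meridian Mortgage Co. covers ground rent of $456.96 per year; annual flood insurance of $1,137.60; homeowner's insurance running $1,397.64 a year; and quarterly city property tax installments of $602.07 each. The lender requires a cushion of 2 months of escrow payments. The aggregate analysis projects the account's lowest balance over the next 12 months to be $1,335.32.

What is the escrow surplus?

Ground rent — $456.96
Flood insurance — $1,137.60
Homeowner's insurance — $1,397.64
City property tax — $602.07 × 4 = $2,408.28
Combined annual = $456.96 + $1,137.60 + $1,397.64 + $2,408.28 = $5,400.48
Monthly escrow = $5,400.48 / 12 = $450.04
Required cushion = 2 × $450.04 = $900.08
Surplus = $1,335.32 − $900.08 = $435.24

$435.24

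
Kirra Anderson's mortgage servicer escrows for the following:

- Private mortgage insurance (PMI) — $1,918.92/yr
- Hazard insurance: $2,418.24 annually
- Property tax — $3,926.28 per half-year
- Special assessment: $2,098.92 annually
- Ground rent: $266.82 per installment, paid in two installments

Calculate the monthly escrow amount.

$1,235.19

Private mortgage insurance (PMI) — $1,918.92 per year
Hazard insurance — $2,418.24 per year
Property tax — $3,926.28 × 2 = $7,852.56 per year
Special assessment — $2,098.92 per year
Ground rent — $266.82 × 2 = $533.64 per year
Combined annual = $1,918.92 + $2,418.24 + $7,852.56 + $2,098.92 + $533.64 = $14,822.28
Per month = $14,822.28 ÷ 12 = $1,235.19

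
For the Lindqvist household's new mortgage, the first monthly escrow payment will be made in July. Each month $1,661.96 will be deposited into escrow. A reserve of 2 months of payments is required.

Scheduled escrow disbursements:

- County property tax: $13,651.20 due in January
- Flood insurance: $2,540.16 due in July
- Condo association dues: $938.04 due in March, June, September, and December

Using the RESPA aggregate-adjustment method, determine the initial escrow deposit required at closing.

$9,757.64

Cushion = 2 × $1,661.96 = $3,323.92
Trial balance (start $0, +$1,661.96 each month, − disbursements):
  Jul: +$1,661.96 − $2,540.16 → -$878.20
  Aug: +$1,661.96 → $783.76
  Sep: +$1,661.96 − $938.04 → $1,507.68
  Oct: +$1,661.96 → $3,169.64
  Nov: +$1,661.96 → $4,831.60
  Dec: +$1,661.96 − $938.04 → $5,555.52
  Jan: +$1,661.96 − $13,651.20 → -$6,433.72
  Feb: +$1,661.96 → -$4,771.76
  Mar: +$1,661.96 − $938.04 → -$4,047.84
  Apr: +$1,661.96 → -$2,385.88
  May: +$1,661.96 → -$723.92
  Jun: +$1,661.96 − $938.04 → $0.00
Lowest trial balance = -$6,433.72 (Jan)
Initial deposit = cushion − low point = $3,323.92 − (-$6,433.72) = $9,757.64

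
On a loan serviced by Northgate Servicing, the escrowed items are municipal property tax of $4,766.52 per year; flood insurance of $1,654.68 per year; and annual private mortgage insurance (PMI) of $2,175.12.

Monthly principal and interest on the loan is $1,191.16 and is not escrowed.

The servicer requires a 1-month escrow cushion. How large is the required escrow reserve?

$716.36

Municipal property tax: $4,766.52 per year
Flood insurance: $1,654.68 per year
Private mortgage insurance (PMI): $2,175.12 per year
Annual escrow total = $8,596.32
Monthly = $8,596.32 / 12 = $716.36
Required cushion = 1 × $716.36 = $716.36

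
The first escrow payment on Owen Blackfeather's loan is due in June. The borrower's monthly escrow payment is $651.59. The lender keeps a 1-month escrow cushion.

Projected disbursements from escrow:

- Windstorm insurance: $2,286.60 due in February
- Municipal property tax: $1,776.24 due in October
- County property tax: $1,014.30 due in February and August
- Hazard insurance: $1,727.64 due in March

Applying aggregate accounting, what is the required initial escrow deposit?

$1,954.77

Cushion = 1 × $651.59 = $651.59
Trial balance (start $0, +$651.59 each month, − disbursements):
  Jun: +$651.59 → $651.59
  Jul: +$651.59 → $1,303.18
  Aug: +$651.59 − $1,014.30 → $940.47
  Sep: +$651.59 → $1,592.06
  Oct: +$651.59 − $1,776.24 → $467.41
  Nov: +$651.59 → $1,119.00
  Dec: +$651.59 → $1,770.59
  Jan: +$651.59 → $2,422.18
  Feb: +$651.59 − $3,300.90 → -$227.13
  Mar: +$651.59 − $1,727.64 → -$1,303.18
  Apr: +$651.59 → -$651.59
  May: +$651.59 → $0.00
Lowest trial balance = -$1,303.18 (Mar)
Initial deposit = cushion − low point = $651.59 − (-$1,303.18) = $1,954.77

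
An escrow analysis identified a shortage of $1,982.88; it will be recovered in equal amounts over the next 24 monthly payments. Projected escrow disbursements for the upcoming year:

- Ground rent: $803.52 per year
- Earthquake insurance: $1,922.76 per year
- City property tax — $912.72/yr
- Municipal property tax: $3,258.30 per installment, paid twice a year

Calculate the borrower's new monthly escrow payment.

Ground rent: $803.52 annually
Earthquake insurance: $1,922.76 annually
City property tax: $912.72 annually
Municipal property tax: $3,258.30 × 2 = $6,516.60 annually
Total per year = $803.52 + $1,922.76 + $912.72 + $6,516.60 = $10,155.60
Base monthly escrow = $10,155.60 ÷ 12 = $846.30
Shortage spread = $1,982.88 ÷ 24 = $82.62/mo
New monthly escrow = $846.30 + $82.62 = $928.92

$928.92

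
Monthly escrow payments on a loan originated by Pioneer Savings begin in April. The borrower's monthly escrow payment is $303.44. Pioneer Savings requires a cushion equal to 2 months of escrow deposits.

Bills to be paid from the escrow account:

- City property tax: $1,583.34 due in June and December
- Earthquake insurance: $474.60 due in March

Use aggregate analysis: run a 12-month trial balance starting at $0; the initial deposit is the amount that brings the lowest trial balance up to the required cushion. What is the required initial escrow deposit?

Cushion = 2 × $303.44 = $606.88
Trial balance (start $0, +$303.44 each month, − disbursements):
  Apr: +$303.44 → $303.44
  May: +$303.44 → $606.88
  Jun: +$303.44 − $1,583.34 → -$673.02
  Jul: +$303.44 → -$369.58
  Aug: +$303.44 → -$66.14
  Sep: +$303.44 → $237.30
  Oct: +$303.44 → $540.74
  Nov: +$303.44 → $844.18
  Dec: +$303.44 − $1,583.34 → -$435.72
  Jan: +$303.44 → -$132.28
  Feb: +$303.44 → $171.16
  Mar: +$303.44 − $474.60 → $0.00
Lowest trial balance = -$673.02 (Jun)
Initial deposit = cushion − low point = $606.88 − (-$673.02) = $1,279.90

$1,279.90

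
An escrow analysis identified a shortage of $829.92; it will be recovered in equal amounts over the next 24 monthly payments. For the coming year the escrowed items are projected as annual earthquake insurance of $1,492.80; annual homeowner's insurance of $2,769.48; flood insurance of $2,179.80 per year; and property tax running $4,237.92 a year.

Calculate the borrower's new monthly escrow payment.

$924.58

Earthquake insurance = $1,492.80
Homeowner's insurance = $2,769.48
Flood insurance = $2,179.80
Property tax = $4,237.92
Combined annual = $10,680.00
Monthly = $10,680.00 / 12 = $890.00
Monthly shortage recovery: $829.92 / 24 = $34.58
Adjusted monthly = $890.00 + $34.58 = $924.58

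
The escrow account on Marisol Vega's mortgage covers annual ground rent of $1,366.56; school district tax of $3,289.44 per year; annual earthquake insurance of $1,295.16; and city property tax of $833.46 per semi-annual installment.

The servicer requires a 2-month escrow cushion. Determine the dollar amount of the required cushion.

$1,269.68

Ground rent = $1,366.56 annually
School district tax = $3,289.44 annually
Earthquake insurance = $1,295.16 annually
City property tax = $833.46 × 2 = $1,666.92 annually
Total annual escrow = $7,618.08
Per month = $7,618.08 ÷ 12 = $634.84
Reserve = 2 × $634.84 = $1,269.68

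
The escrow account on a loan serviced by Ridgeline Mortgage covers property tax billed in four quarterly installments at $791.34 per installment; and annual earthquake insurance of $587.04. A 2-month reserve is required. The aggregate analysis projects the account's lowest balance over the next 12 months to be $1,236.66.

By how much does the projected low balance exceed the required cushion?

Property tax = $791.34 × 4 = $3,165.36/yr
Earthquake insurance = $587.04/yr
Total annual escrow = $3,165.36 + $587.04 = $3,752.40
Monthly = $3,752.40 / 12 = $312.70
Required reserve = 2 × $312.70 = $625.40
Excess over cushion: $1,236.66 − $625.40 = $611.26

$611.26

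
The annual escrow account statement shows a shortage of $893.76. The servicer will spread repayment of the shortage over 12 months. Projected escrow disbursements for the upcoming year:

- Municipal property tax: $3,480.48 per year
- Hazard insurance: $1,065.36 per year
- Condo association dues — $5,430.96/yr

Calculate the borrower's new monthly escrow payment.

$905.88

Municipal property tax — $3,480.48
Hazard insurance — $1,065.36
Condo association dues — $5,430.96
Yearly total = $9,976.80
Per month = $9,976.80 ÷ 12 = $831.40
Shortage per month = $893.76 ÷ 12 = $74.48
Adjusted monthly = $831.40 + $74.48 = $905.88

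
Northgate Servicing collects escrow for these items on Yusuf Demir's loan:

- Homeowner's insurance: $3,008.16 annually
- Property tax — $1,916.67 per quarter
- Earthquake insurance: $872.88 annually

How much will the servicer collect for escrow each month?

$962.31

Homeowner's insurance — $3,008.16 annually
Property tax — $1,916.67 × 4 = $7,666.68 annually
Earthquake insurance — $872.88 annually
Yearly total = $3,008.16 + $7,666.68 + $872.88 = $11,547.72
Base monthly escrow = $11,547.72 ÷ 12 = $962.31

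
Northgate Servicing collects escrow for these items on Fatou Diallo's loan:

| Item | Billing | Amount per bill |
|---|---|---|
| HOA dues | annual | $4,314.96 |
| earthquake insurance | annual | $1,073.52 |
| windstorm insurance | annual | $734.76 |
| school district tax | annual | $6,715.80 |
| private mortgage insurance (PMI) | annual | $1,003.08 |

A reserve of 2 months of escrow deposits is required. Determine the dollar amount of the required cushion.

$2,307.02

HOA dues: $4,314.96 annually
Earthquake insurance: $1,073.52 annually
Windstorm insurance: $734.76 annually
School district tax: $6,715.80 annually
Private mortgage insurance (PMI): $1,003.08 annually
Total per year = $13,842.12
Per month = $13,842.12 ÷ 12 = $1,153.51
Cushion = 2 × $1,153.51 = $2,307.02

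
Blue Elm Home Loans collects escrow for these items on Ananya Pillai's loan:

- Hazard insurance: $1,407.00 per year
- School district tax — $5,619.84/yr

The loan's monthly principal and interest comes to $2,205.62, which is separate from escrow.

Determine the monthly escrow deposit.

$585.57

Hazard insurance = $1,407.00
School district tax = $5,619.84
Combined annual = $1,407.00 + $5,619.84 = $7,026.84
Monthly escrow = $7,026.84 ÷ 12 = $585.57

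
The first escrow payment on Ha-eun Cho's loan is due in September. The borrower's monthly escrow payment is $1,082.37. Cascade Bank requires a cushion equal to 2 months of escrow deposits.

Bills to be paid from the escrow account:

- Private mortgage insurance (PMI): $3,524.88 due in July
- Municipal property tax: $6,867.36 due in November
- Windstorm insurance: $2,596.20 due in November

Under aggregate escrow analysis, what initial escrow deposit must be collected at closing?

$8,381.19

Cushion = 2 × $1,082.37 = $2,164.74
Trial balance (start $0, +$1,082.37 each month, − disbursements):
  Sep: +$1,082.37 → $1,082.37
  Oct: +$1,082.37 → $2,164.74
  Nov: +$1,082.37 − $9,463.56 → -$6,216.45
  Dec: +$1,082.37 → -$5,134.08
  Jan: +$1,082.37 → -$4,051.71
  Feb: +$1,082.37 → -$2,969.34
  Mar: +$1,082.37 → -$1,886.97
  Apr: +$1,082.37 → -$804.60
  May: +$1,082.37 → $277.77
  Jun: +$1,082.37 → $1,360.14
  Jul: +$1,082.37 − $3,524.88 → -$1,082.37
  Aug: +$1,082.37 → $0.00
Lowest trial balance = -$6,216.45 (Nov)
Initial deposit = cushion − low point = $2,164.74 − (-$6,216.45) = $8,381.19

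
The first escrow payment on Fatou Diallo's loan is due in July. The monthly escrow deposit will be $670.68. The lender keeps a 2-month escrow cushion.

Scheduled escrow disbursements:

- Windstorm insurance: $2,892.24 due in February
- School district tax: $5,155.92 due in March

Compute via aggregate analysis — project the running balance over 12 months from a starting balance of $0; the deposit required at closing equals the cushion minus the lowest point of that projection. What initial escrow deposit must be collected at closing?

Cushion = 2 × $670.68 = $1,341.36
Trial balance (start $0, +$670.68 each month, − disbursements):
  Jul: +$670.68 → $670.68
  Aug: +$670.68 → $1,341.36
  Sep: +$670.68 → $2,012.04
  Oct: +$670.68 → $2,682.72
  Nov: +$670.68 → $3,353.40
  Dec: +$670.68 → $4,024.08
  Jan: +$670.68 → $4,694.76
  Feb: +$670.68 − $2,892.24 → $2,473.20
  Mar: +$670.68 − $5,155.92 → -$2,012.04
  Apr: +$670.68 → -$1,341.36
  May: +$670.68 → -$670.68
  Jun: +$670.68 → $0.00
Lowest trial balance = -$2,012.04 (Mar)
Initial deposit = cushion − low point = $1,341.36 − (-$2,012.04) = $3,353.40

$3,353.40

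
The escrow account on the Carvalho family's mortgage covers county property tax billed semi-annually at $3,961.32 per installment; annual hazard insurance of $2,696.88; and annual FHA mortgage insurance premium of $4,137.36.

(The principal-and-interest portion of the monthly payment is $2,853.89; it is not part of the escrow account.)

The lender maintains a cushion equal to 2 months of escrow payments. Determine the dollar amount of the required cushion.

$2,459.48

County property tax — $3,961.32 × 2 = $7,922.64 per year
Hazard insurance — $2,696.88 per year
FHA mortgage insurance premium — $4,137.36 per year
Total per year = $7,922.64 + $2,696.88 + $4,137.36 = $14,756.88
Monthly escrow = $14,756.88 / 12 = $1,229.74
Reserve = 2 × $1,229.74 = $2,459.48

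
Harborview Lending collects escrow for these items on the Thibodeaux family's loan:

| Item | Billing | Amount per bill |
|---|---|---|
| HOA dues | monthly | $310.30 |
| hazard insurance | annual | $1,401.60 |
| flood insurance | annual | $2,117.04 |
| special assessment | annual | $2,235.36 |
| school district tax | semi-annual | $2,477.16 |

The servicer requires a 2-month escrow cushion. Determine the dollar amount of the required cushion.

$2,405.32

HOA dues — $310.30 × 12 = $3,723.60/yr
Hazard insurance — $1,401.60/yr
Flood insurance — $2,117.04/yr
Special assessment — $2,235.36/yr
School district tax — $2,477.16 × 2 = $4,954.32/yr
Total per year = $14,431.92
Monthly escrow = $14,431.92 ÷ 12 = $1,202.66
Required cushion = 2 × $1,202.66 = $2,405.32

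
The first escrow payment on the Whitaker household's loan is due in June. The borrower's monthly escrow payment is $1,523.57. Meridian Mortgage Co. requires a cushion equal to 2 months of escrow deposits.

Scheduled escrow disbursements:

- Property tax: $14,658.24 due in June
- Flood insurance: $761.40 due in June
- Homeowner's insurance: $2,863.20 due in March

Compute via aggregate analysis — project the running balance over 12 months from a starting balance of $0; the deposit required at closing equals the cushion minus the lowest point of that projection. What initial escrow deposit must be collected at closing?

$16,943.21

Cushion = 2 × $1,523.57 = $3,047.14
Trial balance (start $0, +$1,523.57 each month, − disbursements):
  Jun: +$1,523.57 − $15,419.64 → -$13,896.07
  Jul: +$1,523.57 → -$12,372.50
  Aug: +$1,523.57 → -$10,848.93
  Sep: +$1,523.57 → -$9,325.36
  Oct: +$1,523.57 → -$7,801.79
  Nov: +$1,523.57 → -$6,278.22
  Dec: +$1,523.57 → -$4,754.65
  Jan: +$1,523.57 → -$3,231.08
  Feb: +$1,523.57 → -$1,707.51
  Mar: +$1,523.57 − $2,863.20 → -$3,047.14
  Apr: +$1,523.57 → -$1,523.57
  May: +$1,523.57 → $0.00
Lowest trial balance = -$13,896.07 (Jun)
Initial deposit = cushion − low point = $3,047.14 − (-$13,896.07) = $16,943.21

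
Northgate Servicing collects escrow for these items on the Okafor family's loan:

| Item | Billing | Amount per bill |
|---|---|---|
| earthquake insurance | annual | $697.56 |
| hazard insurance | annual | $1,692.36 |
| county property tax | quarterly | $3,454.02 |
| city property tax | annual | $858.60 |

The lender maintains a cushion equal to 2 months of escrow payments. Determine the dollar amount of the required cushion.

$2,844.10

Earthquake insurance — $697.56 annually
Hazard insurance — $1,692.36 annually
County property tax — $3,454.02 × 4 = $13,816.08 annually
City property tax — $858.60 annually
Total per year = $697.56 + $1,692.36 + $13,816.08 + $858.60 = $17,064.60
Monthly escrow = $17,064.60 / 12 = $1,422.05
Required cushion = 2 × $1,422.05 = $2,844.10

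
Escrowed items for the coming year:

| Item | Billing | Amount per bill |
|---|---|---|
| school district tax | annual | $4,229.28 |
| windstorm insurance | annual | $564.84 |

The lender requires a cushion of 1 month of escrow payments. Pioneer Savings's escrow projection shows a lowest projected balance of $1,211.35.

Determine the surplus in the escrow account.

School district tax = $4,229.28 per year
Windstorm insurance = $564.84 per year
Annual escrow total = $4,794.12
Base monthly escrow = $4,794.12 / 12 = $399.51
Required cushion = 1 × $399.51 = $399.51
Excess over cushion: $1,211.35 − $399.51 = $811.84

$811.84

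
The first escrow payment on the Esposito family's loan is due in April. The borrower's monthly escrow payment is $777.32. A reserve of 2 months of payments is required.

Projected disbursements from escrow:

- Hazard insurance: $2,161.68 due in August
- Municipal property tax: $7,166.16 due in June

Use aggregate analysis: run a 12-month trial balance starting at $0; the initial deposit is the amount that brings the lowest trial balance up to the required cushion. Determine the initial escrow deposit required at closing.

Cushion = 2 × $777.32 = $1,554.64
Trial balance (start $0, +$777.32 each month, − disbursements):
  Apr: +$777.32 → $777.32
  May: +$777.32 → $1,554.64
  Jun: +$777.32 − $7,166.16 → -$4,834.20
  Jul: +$777.32 → -$4,056.88
  Aug: +$777.32 − $2,161.68 → -$5,441.24
  Sep: +$777.32 → -$4,663.92
  Oct: +$777.32 → -$3,886.60
  Nov: +$777.32 → -$3,109.28
  Dec: +$777.32 → -$2,331.96
  Jan: +$777.32 → -$1,554.64
  Feb: +$777.32 → -$777.32
  Mar: +$777.32 → $0.00
Lowest trial balance = -$5,441.24 (Aug)
Initial deposit = cushion − low point = $1,554.64 − (-$5,441.24) = $6,995.88

$6,995.88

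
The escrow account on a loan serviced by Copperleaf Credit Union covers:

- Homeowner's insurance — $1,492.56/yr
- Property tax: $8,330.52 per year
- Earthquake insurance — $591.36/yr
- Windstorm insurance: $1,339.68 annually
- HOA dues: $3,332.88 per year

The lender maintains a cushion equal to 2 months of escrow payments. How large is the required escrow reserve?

Homeowner's insurance = $1,492.56
Property tax = $8,330.52
Earthquake insurance = $591.36
Windstorm insurance = $1,339.68
HOA dues = $3,332.88
Total per year = $1,492.56 + $8,330.52 + $591.36 + $1,339.68 + $3,332.88 = $15,087.00
Monthly = $15,087.00 ÷ 12 = $1,257.25
Required cushion = 2 × $1,257.25 = $2,514.50

$2,514.50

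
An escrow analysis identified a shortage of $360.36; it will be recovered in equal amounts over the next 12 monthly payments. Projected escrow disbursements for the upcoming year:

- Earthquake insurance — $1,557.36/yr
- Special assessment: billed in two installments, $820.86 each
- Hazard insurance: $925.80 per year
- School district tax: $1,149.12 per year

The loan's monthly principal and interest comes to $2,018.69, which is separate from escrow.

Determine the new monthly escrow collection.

$469.53

Earthquake insurance: $1,557.36 per year
Special assessment: $820.86 × 2 = $1,641.72 per year
Hazard insurance: $925.80 per year
School district tax: $1,149.12 per year
Annual escrow total = $1,557.36 + $1,641.72 + $925.80 + $1,149.12 = $5,274.00
Monthly escrow = $5,274.00 ÷ 12 = $439.50
Shortage per month = $360.36 / 12 = $30.03
New monthly escrow = $439.50 + $30.03 = $469.53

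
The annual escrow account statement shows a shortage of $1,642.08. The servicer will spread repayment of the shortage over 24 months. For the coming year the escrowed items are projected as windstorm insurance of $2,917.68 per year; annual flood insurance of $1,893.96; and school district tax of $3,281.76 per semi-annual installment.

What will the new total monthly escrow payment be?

$1,016.35

Windstorm insurance — $2,917.68 annually
Flood insurance — $1,893.96 annually
School district tax — $3,281.76 × 2 = $6,563.52 annually
Annual escrow total = $11,375.16
Monthly = $11,375.16 ÷ 12 = $947.93
Shortage per month = $1,642.08 / 24 = $68.42
Adjusted monthly = $947.93 + $68.42 = $1,016.35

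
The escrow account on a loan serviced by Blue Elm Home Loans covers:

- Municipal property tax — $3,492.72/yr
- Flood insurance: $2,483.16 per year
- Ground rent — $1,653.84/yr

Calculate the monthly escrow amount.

Municipal property tax = $3,492.72
Flood insurance = $2,483.16
Ground rent = $1,653.84
Combined annual = $7,629.72
Monthly escrow = $7,629.72 ÷ 12 = $635.81

$635.81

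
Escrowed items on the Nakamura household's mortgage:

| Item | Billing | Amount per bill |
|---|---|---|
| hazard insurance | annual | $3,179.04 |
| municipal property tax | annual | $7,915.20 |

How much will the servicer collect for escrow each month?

Hazard insurance: $3,179.04
Municipal property tax: $7,915.20
Combined annual = $3,179.04 + $7,915.20 = $11,094.24
Monthly escrow = $11,094.24 / 12 = $924.52

$924.52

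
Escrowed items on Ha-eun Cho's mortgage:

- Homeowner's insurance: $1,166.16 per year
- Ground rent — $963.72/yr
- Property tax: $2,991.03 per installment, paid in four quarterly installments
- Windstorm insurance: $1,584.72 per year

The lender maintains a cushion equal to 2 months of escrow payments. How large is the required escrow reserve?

$2,613.12

Homeowner's insurance: $1,166.16
Ground rent: $963.72
Property tax: $2,991.03 × 4 = $11,964.12
Windstorm insurance: $1,584.72
Combined annual = $15,678.72
Per month = $15,678.72 / 12 = $1,306.56
Reserve = 2 × $1,306.56 = $2,613.12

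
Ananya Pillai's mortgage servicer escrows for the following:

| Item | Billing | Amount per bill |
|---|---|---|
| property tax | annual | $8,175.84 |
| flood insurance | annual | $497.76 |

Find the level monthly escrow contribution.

$722.80

Property tax: $8,175.84 annually
Flood insurance: $497.76 annually
Yearly total = $8,175.84 + $497.76 = $8,673.60
Monthly = $8,673.60 / 12 = $722.80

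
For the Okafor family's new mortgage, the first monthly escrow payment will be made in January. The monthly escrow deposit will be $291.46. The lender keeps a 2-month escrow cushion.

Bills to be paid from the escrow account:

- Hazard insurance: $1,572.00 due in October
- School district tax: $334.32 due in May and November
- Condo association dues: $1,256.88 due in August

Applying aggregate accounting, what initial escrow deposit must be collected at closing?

Cushion = 2 × $291.46 = $582.92
Trial balance (start $0, +$291.46 each month, − disbursements):
  Jan: +$291.46 → $291.46
  Feb: +$291.46 → $582.92
  Mar: +$291.46 → $874.38
  Apr: +$291.46 → $1,165.84
  May: +$291.46 − $334.32 → $1,122.98
  Jun: +$291.46 → $1,414.44
  Jul: +$291.46 → $1,705.90
  Aug: +$291.46 − $1,256.88 → $740.48
  Sep: +$291.46 → $1,031.94
  Oct: +$291.46 − $1,572.00 → -$248.60
  Nov: +$291.46 − $334.32 → -$291.46
  Dec: +$291.46 → $0.00
Lowest trial balance = -$291.46 (Nov)
Initial deposit = cushion − low point = $582.92 − (-$291.46) = $874.38

$874.38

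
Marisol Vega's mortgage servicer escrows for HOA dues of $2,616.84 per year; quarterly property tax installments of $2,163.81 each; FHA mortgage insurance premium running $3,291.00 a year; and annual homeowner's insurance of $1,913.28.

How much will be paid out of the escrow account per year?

$16,476.36

HOA dues — $2,616.84/yr
Property tax — $2,163.81 × 4 = $8,655.24/yr
FHA mortgage insurance premium — $3,291.00/yr
Homeowner's insurance — $1,913.28/yr
Annual escrow total = $16,476.36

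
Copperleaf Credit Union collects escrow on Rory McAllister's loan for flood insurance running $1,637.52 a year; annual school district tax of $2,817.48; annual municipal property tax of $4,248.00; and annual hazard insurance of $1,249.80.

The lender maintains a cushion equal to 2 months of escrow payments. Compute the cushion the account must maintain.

$1,658.80

Flood insurance — $1,637.52 per year
School district tax — $2,817.48 per year
Municipal property tax — $4,248.00 per year
Hazard insurance — $1,249.80 per year
Total per year = $1,637.52 + $2,817.48 + $4,248.00 + $1,249.80 = $9,952.80
Monthly = $9,952.80 / 12 = $829.40
Cushion = 2 × $829.40 = $1,658.80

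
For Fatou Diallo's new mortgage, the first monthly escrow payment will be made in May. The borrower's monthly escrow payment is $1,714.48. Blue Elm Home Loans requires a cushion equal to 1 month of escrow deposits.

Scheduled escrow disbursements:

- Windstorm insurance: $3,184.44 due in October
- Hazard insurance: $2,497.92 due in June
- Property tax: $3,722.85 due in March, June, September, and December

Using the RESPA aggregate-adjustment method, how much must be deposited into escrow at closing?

$4,849.55

Cushion = 1 × $1,714.48 = $1,714.48
Trial balance (start $0, +$1,714.48 each month, − disbursements):
  May: +$1,714.48 → $1,714.48
  Jun: +$1,714.48 − $6,220.77 → -$2,791.81
  Jul: +$1,714.48 → -$1,077.33
  Aug: +$1,714.48 → $637.15
  Sep: +$1,714.48 − $3,722.85 → -$1,371.22
  Oct: +$1,714.48 − $3,184.44 → -$2,841.18
  Nov: +$1,714.48 → -$1,126.70
  Dec: +$1,714.48 − $3,722.85 → -$3,135.07
  Jan: +$1,714.48 → -$1,420.59
  Feb: +$1,714.48 → $293.89
  Mar: +$1,714.48 − $3,722.85 → -$1,714.48
  Apr: +$1,714.48 → $0.00
Lowest trial balance = -$3,135.07 (Dec)
Initial deposit = cushion − low point = $1,714.48 − (-$3,135.07) = $4,849.55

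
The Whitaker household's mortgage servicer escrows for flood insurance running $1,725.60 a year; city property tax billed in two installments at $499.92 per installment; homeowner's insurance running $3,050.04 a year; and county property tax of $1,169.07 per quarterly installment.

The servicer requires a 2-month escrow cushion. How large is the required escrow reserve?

Flood insurance = $1,725.60 per year
City property tax = $499.92 × 2 = $999.84 per year
Homeowner's insurance = $3,050.04 per year
County property tax = $1,169.07 × 4 = $4,676.28 per year
Annual escrow total = $1,725.60 + $999.84 + $3,050.04 + $4,676.28 = $10,451.76
Monthly = $10,451.76 / 12 = $870.98
Reserve = 2 × $870.98 = $1,741.96

$1,741.96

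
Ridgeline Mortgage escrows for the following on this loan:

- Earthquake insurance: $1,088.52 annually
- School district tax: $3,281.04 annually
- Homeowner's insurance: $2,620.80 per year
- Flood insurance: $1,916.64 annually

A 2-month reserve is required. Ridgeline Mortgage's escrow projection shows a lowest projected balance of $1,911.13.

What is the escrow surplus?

$426.63

Earthquake insurance: $1,088.52
School district tax: $3,281.04
Homeowner's insurance: $2,620.80
Flood insurance: $1,916.64
Yearly total = $8,907.00
Base monthly escrow = $8,907.00 ÷ 12 = $742.25
Required reserve = 2 × $742.25 = $1,484.50
Excess over cushion: $1,911.13 − $1,484.50 = $426.63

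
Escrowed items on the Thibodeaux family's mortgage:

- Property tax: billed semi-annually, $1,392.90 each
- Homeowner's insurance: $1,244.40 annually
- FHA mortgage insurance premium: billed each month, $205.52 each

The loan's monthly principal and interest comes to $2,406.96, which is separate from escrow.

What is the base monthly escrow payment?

Property tax: $1,392.90 × 2 = $2,785.80 annually
Homeowner's insurance: $1,244.40 annually
FHA mortgage insurance premium: $205.52 × 12 = $2,466.24 annually
Yearly total = $6,496.44
Base monthly escrow = $6,496.44 ÷ 12 = $541.37

$541.37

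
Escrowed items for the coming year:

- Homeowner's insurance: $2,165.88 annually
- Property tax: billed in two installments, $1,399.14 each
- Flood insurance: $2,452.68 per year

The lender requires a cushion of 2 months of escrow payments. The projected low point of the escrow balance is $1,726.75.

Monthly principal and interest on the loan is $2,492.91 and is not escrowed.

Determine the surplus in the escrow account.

Homeowner's insurance = $2,165.88 annually
Property tax = $1,399.14 × 2 = $2,798.28 annually
Flood insurance = $2,452.68 annually
Total per year = $2,165.88 + $2,798.28 + $2,452.68 = $7,416.84
Base monthly escrow = $7,416.84 ÷ 12 = $618.07
Required reserve = 2 × $618.07 = $1,236.14
Surplus = $1,726.75 − $1,236.14 = $490.61

$490.61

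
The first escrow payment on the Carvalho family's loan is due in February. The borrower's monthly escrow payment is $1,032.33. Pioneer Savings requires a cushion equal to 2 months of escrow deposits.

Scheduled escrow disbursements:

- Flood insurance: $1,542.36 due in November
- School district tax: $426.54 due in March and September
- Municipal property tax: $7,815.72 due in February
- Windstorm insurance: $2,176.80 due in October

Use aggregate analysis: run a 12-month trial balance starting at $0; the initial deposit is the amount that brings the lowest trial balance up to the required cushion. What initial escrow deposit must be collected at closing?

Cushion = 2 × $1,032.33 = $2,064.66
Trial balance (start $0, +$1,032.33 each month, − disbursements):
  Feb: +$1,032.33 − $7,815.72 → -$6,783.39
  Mar: +$1,032.33 − $426.54 → -$6,177.60
  Apr: +$1,032.33 → -$5,145.27
  May: +$1,032.33 → -$4,112.94
  Jun: +$1,032.33 → -$3,080.61
  Jul: +$1,032.33 → -$2,048.28
  Aug: +$1,032.33 → -$1,015.95
  Sep: +$1,032.33 − $426.54 → -$410.16
  Oct: +$1,032.33 − $2,176.80 → -$1,554.63
  Nov: +$1,032.33 − $1,542.36 → -$2,064.66
  Dec: +$1,032.33 → -$1,032.33
  Jan: +$1,032.33 → $0.00
Lowest trial balance = -$6,783.39 (Feb)
Initial deposit = cushion − low point = $2,064.66 − (-$6,783.39) = $8,848.05

$8,848.05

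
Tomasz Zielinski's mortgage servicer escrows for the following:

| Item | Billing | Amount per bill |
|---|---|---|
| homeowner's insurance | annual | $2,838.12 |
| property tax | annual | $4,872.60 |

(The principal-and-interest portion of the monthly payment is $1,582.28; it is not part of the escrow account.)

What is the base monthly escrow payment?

Homeowner's insurance — $2,838.12
Property tax — $4,872.60
Combined annual = $2,838.12 + $4,872.60 = $7,710.72
Monthly = $7,710.72 / 12 = $642.56

$642.56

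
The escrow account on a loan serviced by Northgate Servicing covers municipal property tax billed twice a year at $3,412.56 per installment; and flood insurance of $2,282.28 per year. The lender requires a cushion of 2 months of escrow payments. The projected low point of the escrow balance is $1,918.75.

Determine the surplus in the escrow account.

$400.85

Municipal property tax — $3,412.56 × 2 = $6,825.12 per year
Flood insurance — $2,282.28 per year
Yearly total = $9,107.40
Monthly escrow = $9,107.40 / 12 = $758.95
Required cushion = 2 × $758.95 = $1,517.90
Surplus = $1,918.75 − $1,517.90 = $400.85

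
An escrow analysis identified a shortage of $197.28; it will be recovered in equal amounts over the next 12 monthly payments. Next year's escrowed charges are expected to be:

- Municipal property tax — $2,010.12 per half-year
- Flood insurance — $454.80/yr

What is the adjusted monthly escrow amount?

$389.36

Municipal property tax: $2,010.12 × 2 = $4,020.24
Flood insurance: $454.80
Yearly total = $4,475.04
Monthly = $4,475.04 / 12 = $372.92
Shortage spread = $197.28 / 12 = $16.44/mo
New monthly escrow = $372.92 + $16.44 = $389.36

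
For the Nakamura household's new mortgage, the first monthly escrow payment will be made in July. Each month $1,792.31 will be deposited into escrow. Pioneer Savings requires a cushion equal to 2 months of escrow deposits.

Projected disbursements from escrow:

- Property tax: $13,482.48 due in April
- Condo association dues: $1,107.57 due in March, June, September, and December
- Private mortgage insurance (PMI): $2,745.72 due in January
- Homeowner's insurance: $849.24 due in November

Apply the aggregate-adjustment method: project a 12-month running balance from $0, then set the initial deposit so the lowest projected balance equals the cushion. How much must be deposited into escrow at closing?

Cushion = 2 × $1,792.31 = $3,584.62
Trial balance (start $0, +$1,792.31 each month, − disbursements):
  Jul: +$1,792.31 → $1,792.31
  Aug: +$1,792.31 → $3,584.62
  Sep: +$1,792.31 − $1,107.57 → $4,269.36
  Oct: +$1,792.31 → $6,061.67
  Nov: +$1,792.31 − $849.24 → $7,004.74
  Dec: +$1,792.31 − $1,107.57 → $7,689.48
  Jan: +$1,792.31 − $2,745.72 → $6,736.07
  Feb: +$1,792.31 → $8,528.38
  Mar: +$1,792.31 − $1,107.57 → $9,213.12
  Apr: +$1,792.31 − $13,482.48 → -$2,477.05
  May: +$1,792.31 → -$684.74
  Jun: +$1,792.31 − $1,107.57 → $0.00
Lowest trial balance = -$2,477.05 (Apr)
Initial deposit = cushion − low point = $3,584.62 − (-$2,477.05) = $6,061.67

$6,061.67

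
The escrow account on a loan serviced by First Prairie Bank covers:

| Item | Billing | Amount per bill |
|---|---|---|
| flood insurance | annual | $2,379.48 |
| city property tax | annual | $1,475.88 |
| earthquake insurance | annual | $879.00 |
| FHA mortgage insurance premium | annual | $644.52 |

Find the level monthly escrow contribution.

$448.24

Flood insurance — $2,379.48 annually
City property tax — $1,475.88 annually
Earthquake insurance — $879.00 annually
FHA mortgage insurance premium — $644.52 annually
Combined annual = $2,379.48 + $1,475.88 + $879.00 + $644.52 = $5,378.88
Monthly escrow = $5,378.88 ÷ 12 = $448.24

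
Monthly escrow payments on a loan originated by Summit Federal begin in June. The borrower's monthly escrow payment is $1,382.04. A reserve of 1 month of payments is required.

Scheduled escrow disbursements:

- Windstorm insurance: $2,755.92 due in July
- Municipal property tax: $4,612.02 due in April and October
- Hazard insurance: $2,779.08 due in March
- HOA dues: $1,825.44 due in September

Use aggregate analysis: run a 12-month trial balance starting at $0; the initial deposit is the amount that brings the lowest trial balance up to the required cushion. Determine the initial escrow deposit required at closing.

$3,665.22

Cushion = 1 × $1,382.04 = $1,382.04
Trial balance (start $0, +$1,382.04 each month, − disbursements):
  Jun: +$1,382.04 → $1,382.04
  Jul: +$1,382.04 − $2,755.92 → $8.16
  Aug: +$1,382.04 → $1,390.20
  Sep: +$1,382.04 − $1,825.44 → $946.80
  Oct: +$1,382.04 − $4,612.02 → -$2,283.18
  Nov: +$1,382.04 → -$901.14
  Dec: +$1,382.04 → $480.90
  Jan: +$1,382.04 → $1,862.94
  Feb: +$1,382.04 → $3,244.98
  Mar: +$1,382.04 − $2,779.08 → $1,847.94
  Apr: +$1,382.04 − $4,612.02 → -$1,382.04
  May: +$1,382.04 → $0.00
Lowest trial balance = -$2,283.18 (Oct)
Initial deposit = cushion − low point = $1,382.04 − (-$2,283.18) = $3,665.22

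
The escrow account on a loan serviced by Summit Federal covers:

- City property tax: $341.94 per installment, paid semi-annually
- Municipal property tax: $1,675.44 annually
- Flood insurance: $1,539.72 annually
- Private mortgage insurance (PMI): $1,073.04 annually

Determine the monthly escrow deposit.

City property tax: $341.94 × 2 = $683.88 annually
Municipal property tax: $1,675.44 annually
Flood insurance: $1,539.72 annually
Private mortgage insurance (PMI): $1,073.04 annually
Total annual escrow = $4,972.08
Per month = $4,972.08 ÷ 12 = $414.34

$414.34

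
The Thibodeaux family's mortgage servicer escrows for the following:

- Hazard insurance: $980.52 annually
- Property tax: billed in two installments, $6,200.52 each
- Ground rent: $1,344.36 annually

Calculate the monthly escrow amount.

$1,227.16

Hazard insurance: $980.52 per year
Property tax: $6,200.52 × 2 = $12,401.04 per year
Ground rent: $1,344.36 per year
Annual escrow total = $980.52 + $12,401.04 + $1,344.36 = $14,725.92
Monthly escrow = $14,725.92 ÷ 12 = $1,227.16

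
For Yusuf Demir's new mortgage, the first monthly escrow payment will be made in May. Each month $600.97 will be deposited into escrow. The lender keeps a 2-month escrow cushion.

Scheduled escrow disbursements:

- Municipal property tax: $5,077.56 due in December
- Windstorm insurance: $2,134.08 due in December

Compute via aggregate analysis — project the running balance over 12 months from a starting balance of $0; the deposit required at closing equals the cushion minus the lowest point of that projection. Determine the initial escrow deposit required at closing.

$3,605.82

Cushion = 2 × $600.97 = $1,201.94
Trial balance (start $0, +$600.97 each month, − disbursements):
  May: +$600.97 → $600.97
  Jun: +$600.97 → $1,201.94
  Jul: +$600.97 → $1,802.91
  Aug: +$600.97 → $2,403.88
  Sep: +$600.97 → $3,004.85
  Oct: +$600.97 → $3,605.82
  Nov: +$600.97 → $4,206.79
  Dec: +$600.97 − $7,211.64 → -$2,403.88
  Jan: +$600.97 → -$1,802.91
  Feb: +$600.97 → -$1,201.94
  Mar: +$600.97 → -$600.97
  Apr: +$600.97 → $0.00
Lowest trial balance = -$2,403.88 (Dec)
Initial deposit = cushion − low point = $1,201.94 − (-$2,403.88) = $3,605.82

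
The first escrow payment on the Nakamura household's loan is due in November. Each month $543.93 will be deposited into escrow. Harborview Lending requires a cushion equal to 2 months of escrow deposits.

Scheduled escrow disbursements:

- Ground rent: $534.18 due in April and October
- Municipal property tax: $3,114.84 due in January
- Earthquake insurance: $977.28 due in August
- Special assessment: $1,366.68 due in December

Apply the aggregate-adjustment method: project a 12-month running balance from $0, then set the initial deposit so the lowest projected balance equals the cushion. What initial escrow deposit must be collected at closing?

$3,937.59

Cushion = 2 × $543.93 = $1,087.86
Trial balance (start $0, +$543.93 each month, − disbursements):
  Nov: +$543.93 → $543.93
  Dec: +$543.93 − $1,366.68 → -$278.82
  Jan: +$543.93 − $3,114.84 → -$2,849.73
  Feb: +$543.93 → -$2,305.80
  Mar: +$543.93 → -$1,761.87
  Apr: +$543.93 − $534.18 → -$1,752.12
  May: +$543.93 → -$1,208.19
  Jun: +$543.93 → -$664.26
  Jul: +$543.93 → -$120.33
  Aug: +$543.93 − $977.28 → -$553.68
  Sep: +$543.93 → -$9.75
  Oct: +$543.93 − $534.18 → $0.00
Lowest trial balance = -$2,849.73 (Jan)
Initial deposit = cushion − low point = $1,087.86 − (-$2,849.73) = $3,937.59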